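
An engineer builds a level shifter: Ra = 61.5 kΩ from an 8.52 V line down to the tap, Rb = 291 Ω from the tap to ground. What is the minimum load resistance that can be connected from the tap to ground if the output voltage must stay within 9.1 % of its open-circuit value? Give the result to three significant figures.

R_L(min) ≈ 2.89 kΩ

Output resistance R_th = Ra‖Rb = (61500 × 291)/61790 = 289.6 Ω.
The fractional drop is R_th/(R_th + R_L); requiring this ≤ 0.0910 gives R_L ≥ R_th(1/0.0910 − 1) = 289.6 × 9.989 = 2.89 kΩ.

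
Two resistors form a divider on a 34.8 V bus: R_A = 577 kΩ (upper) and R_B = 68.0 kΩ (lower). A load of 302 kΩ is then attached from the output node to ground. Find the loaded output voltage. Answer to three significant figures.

The load sits in parallel with R_B: R_B‖R_L = (68.0 × 302) / (68.0 + 302) = 55.50 kΩ.
V_out = 34.8 × 55.50 / (577 + 55.50) = 34.8 × 55.50/632.5 = 3.05 V.

V_out ≈ 3.05 V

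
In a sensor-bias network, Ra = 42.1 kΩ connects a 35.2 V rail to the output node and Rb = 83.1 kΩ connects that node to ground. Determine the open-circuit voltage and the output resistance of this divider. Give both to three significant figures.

V_th is the open-circuit tap voltage: 35.2 × 83.1/(42.1 + 83.1) = 23.4 V.
With the supply zeroed, Ra and Rb appear in parallel from the tap: R_th = Ra‖Rb = (42.1 × 83.1)/125.2 = 27.9 kΩ.

V_th = 23.4 V, R_th = 27.9 kΩ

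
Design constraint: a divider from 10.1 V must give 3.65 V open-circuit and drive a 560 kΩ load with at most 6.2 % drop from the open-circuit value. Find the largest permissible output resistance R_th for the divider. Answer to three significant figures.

Loading drop = R_th/(R_th + R_L) ≤ 0.0620, so R_th ≤ R_L · ε/(1−ε) = 560 kΩ × 0.0620/0.9380 = 37.0 kΩ.

R_th ≤ 37.0 kΩ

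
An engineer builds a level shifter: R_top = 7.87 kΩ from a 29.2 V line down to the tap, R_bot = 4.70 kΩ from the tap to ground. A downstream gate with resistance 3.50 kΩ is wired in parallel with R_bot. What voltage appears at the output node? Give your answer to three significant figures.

The load sits in parallel with R_bot: R_bot‖R_L = (4.70 × 3.50) / (4.70 + 3.50) = 2.006 kΩ.
V_out = 29.2 × 2.006 / (7.87 + 2.006) = 29.2 × 2.006/9.876 = 5.93 V.
(Unloaded it would have been 10.9 V.)

V_out ≈ 5.93 V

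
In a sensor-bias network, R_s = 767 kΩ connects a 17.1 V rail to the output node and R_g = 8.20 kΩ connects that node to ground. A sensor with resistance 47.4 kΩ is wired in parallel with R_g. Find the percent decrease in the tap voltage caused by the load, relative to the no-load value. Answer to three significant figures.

14.6 %

Unloaded V = 17.1 × 8.20/775.2 = 0.18088 V.
Loaded: R_g‖R_L = 6.991 kΩ, giving V = 17.1 × 6.991/774.0 = 0.15445 V.
Drop = (0.18088 − 0.15445) / 0.18088 = 14.6 %.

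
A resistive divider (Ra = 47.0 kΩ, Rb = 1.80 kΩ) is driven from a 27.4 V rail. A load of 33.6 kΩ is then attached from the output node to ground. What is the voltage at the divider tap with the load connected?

The load sits in parallel with Rb: Rb‖R_L = (1.80 × 33.6) / (1.80 + 33.6) = 1.708 kΩ.
V_out = 27.4 × 1.708 / (47.0 + 1.708) = 27.4 × 1.708/48.71 = 0.961 V.
(Unloaded it would have been 1.01 V.)

V_out ≈ 0.961 V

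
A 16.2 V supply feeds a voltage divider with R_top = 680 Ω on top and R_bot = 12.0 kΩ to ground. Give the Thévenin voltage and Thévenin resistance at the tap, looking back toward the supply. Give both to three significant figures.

V_th = 15.3 V, R_th = 644 Ω

V_th is the open-circuit tap voltage: 16.2 × 12000/(680 + 12000) = 15.3 V.
With the supply zeroed, R_top and R_bot appear in parallel from the tap: R_th = R_top‖R_bot = (680 × 12000)/12680 = 644 Ω.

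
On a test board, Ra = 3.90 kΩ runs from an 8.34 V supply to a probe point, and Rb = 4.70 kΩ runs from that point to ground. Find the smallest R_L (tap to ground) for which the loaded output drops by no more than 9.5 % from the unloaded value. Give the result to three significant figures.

Output resistance R_th = Ra‖Rb = (3.90 × 4.70)/8.600 = 2.131 kΩ.
The fractional drop is R_th/(R_th + R_L); requiring this ≤ 0.0950 gives R_L ≥ R_th(1/0.0950 − 1) = 2.131 × 9.526 = 20.3 kΩ.

R_L(min) ≈ 20.3 kΩ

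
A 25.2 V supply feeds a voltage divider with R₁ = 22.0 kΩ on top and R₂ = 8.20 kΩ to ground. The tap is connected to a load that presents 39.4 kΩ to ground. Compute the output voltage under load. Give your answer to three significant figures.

V_out ≈ 5.94 V

The load sits in parallel with R₂: R₂‖R_L = (8.20 × 39.4) / (8.20 + 39.4) = 6.787 kΩ.
V_out = 25.2 × 6.787 / (22.0 + 6.787) = 25.2 × 6.787/28.79 = 5.94 V.
(Unloaded it would have been 6.84 V.)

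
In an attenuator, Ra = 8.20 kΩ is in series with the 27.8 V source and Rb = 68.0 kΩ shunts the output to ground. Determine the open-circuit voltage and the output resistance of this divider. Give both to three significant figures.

V_th = 24.8 V, R_th = 7.32 kΩ

V_th is the open-circuit tap voltage: 27.8 × 68.0/(8.20 + 68.0) = 24.8 V.
With the supply zeroed, Ra and Rb appear in parallel from the tap: R_th = Ra‖Rb = (8.20 × 68.0)/76.20 = 7.32 kΩ.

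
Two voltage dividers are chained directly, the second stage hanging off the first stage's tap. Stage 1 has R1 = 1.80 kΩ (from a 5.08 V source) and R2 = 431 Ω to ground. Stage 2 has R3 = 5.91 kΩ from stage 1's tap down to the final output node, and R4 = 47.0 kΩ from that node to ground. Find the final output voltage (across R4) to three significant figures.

V_out ≈ 0.866 V

Stage 2 presents R3+R4 = 52910 Ω as a load on stage 1's tap.
Stage 1's lower leg becomes R2‖(R3+R4) = 427.5 Ω, so V_mid = 5.08 × 427.5/2228 = 0.9750 V.
Stage 2 is itself unloaded: V_out = V_mid × R4/(R3+R4) = 0.9750 × 47000/52910 = 0.866 V.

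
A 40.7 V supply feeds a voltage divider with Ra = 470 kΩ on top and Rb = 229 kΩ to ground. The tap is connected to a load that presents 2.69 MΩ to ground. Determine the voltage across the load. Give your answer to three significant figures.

The load sits in parallel with Rb: Rb‖R_L = (229 × 2690) / (229 + 2690) = 211.0 kΩ.
V_out = 40.7 × 211.0 / (470 + 211.0) = 40.7 × 211.0/681.0 = 12.6 V.
(Unloaded it would have been 13.3 V.)

V_out ≈ 12.6 V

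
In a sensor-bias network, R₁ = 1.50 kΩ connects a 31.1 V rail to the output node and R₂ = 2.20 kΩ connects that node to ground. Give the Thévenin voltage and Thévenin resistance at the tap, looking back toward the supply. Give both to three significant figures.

V_th = 18.5 V, R_th = 892 Ω

V_th is the open-circuit tap voltage: 31.1 × 2.20/(1.50 + 2.20) = 18.5 V.
With the supply zeroed, R₁ and R₂ appear in parallel from the tap: R_th = R₁‖R₂ = (1.50 × 2.20)/3.700 = 892 Ω.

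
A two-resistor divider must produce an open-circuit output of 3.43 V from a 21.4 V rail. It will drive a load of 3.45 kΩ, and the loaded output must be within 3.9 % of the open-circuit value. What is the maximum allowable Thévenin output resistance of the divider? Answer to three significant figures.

Loading drop = R_th/(R_th + R_L) ≤ 0.0390, so R_th ≤ R_L · ε/(1−ε) = 3.45 kΩ × 0.0390/0.9610 = 140 Ω.

R_th ≤ 140 Ω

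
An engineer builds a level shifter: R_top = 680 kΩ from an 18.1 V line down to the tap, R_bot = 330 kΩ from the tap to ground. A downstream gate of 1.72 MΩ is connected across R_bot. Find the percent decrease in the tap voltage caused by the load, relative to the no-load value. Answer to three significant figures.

The divider's output (Thévenin) resistance is R_top‖R_bot = 222.2 kΩ.
Fractional drop under load = R_th/(R_th + R_L) = 222.2 / (222.2 + 1720) = 0.1144.
So the output falls by 11.4 %.

11.4 %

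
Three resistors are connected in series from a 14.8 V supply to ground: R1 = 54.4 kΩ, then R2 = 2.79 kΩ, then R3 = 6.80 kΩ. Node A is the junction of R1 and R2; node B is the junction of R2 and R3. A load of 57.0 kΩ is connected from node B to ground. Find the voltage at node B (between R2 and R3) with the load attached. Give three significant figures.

V ≈ 1.42 V

At node B, R3 is in parallel with the load: R3‖R_L = 6.075 kΩ.
Below node A the resistance is R2 + (R3‖R_L) = 8.865 kΩ, so V_A = 14.8 × 8.865/63.27 = 2.074 V.
Then V_B = V_A × (R3‖R_L)/(R2 + R3‖R_L) = 2.074 × 6.075/8.865 = 1.42 V.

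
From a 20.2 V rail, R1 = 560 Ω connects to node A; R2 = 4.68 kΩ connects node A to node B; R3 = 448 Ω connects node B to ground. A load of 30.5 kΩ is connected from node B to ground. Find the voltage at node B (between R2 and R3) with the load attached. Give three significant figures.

V ≈ 1.57 V

At node B, R3 is in parallel with the load: R3‖R_L = 441.5 Ω.
Below node A the resistance is R2 + (R3‖R_L) = 5122 Ω, so V_A = 20.2 × 5122/5682 = 18.21 V.
Then V_B = V_A × (R3‖R_L)/(R2 + R3‖R_L) = 18.21 × 441.5/5122 = 1.57 V.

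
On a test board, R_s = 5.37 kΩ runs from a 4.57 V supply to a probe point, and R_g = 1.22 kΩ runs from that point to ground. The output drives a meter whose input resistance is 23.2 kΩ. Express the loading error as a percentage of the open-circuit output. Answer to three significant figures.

4.11 %

The divider's output (Thévenin) resistance is R_s‖R_g = 0.9941 kΩ.
Fractional drop under load = R_th/(R_th + R_L) = 0.9941 / (0.9941 + 23.2) = 0.04109.
So the output falls by 4.11 %.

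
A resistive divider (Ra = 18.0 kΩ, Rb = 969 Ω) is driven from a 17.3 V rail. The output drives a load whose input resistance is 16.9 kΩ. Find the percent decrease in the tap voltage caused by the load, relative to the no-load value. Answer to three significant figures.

5.16 %

The divider's output (Thévenin) resistance is Ra‖Rb = 919.5 Ω.
Fractional drop under load = R_th/(R_th + R_L) = 919.5 / (919.5 + 16900) = 0.05160.
So the output falls by 5.16 %.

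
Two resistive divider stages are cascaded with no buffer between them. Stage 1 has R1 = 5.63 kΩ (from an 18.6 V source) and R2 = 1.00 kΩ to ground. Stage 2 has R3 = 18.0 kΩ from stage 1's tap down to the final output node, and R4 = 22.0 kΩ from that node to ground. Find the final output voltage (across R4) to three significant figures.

Stage 2 presents R3+R4 = 40.00 kΩ as a load on stage 1's tap.
Stage 1's lower leg becomes R2‖(R3+R4) = 0.9756 kΩ, so V_mid = 18.6 × 0.9756/6.606 = 2.747 V.
Stage 2 is itself unloaded: V_out = V_mid × R4/(R3+R4) = 2.747 × 22.0/40.00 = 1.51 V.

V_out ≈ 1.51 V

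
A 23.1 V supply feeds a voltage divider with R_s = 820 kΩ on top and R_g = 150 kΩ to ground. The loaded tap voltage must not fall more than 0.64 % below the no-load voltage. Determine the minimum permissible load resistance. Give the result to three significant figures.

R_L(min) ≈ 19.7 MΩ

Output resistance R_th = R_s‖R_g = (820 × 150)/970.0 = 126.8 kΩ.
The fractional drop is R_th/(R_th + R_L); requiring this ≤ 0.00640 gives R_L ≥ R_th(1/0.00640 − 1) = 126.8 × 155.2 = 19.7 MΩ.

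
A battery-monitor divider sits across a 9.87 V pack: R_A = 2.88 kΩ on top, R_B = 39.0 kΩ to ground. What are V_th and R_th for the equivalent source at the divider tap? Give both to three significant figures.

V_th = 9.19 V, R_th = 2.68 kΩ

V_th is the open-circuit tap voltage: 9.87 × 39.0/(2.88 + 39.0) = 9.19 V.
With the supply zeroed, R_A and R_B appear in parallel from the tap: R_th = R_A‖R_B = (2.88 × 39.0)/41.88 = 2.68 kΩ.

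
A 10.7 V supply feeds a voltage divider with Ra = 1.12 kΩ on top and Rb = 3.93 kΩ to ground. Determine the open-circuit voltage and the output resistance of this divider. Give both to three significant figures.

V_th = 8.33 V, R_th = 872 Ω

V_th is the open-circuit tap voltage: 10.7 × 3.93/(1.12 + 3.93) = 8.33 V.
With the supply zeroed, Ra and Rb appear in parallel from the tap: R_th = Ra‖Rb = (1.12 × 3.93)/5.050 = 872 Ω.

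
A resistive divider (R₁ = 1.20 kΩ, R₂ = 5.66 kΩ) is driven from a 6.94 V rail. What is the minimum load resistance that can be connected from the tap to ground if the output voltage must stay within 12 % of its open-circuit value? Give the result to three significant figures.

R_L(min) ≈ 7.26 kΩ

Output resistance R_th = R₁‖R₂ = (1200 × 5660)/6860 = 990.1 Ω.
The fractional drop is R_th/(R_th + R_L); requiring this ≤ 0.120 gives R_L ≥ R_th(1/0.120 − 1) = 990.1 × 7.333 = 7.26 kΩ.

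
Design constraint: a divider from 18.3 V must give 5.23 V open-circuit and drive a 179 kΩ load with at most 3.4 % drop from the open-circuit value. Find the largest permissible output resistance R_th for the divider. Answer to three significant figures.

R_th ≤ 6.30 kΩ

Loading drop = R_th/(R_th + R_L) ≤ 0.0340, so R_th ≤ R_L · ε/(1−ε) = 179 kΩ × 0.0340/0.9660 = 6.30 kΩ.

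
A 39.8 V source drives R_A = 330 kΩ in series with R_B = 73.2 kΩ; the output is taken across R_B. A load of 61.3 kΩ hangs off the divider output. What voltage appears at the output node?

The load sits in parallel with R_B: R_B‖R_L = (73.2 × 61.3) / (73.2 + 61.3) = 33.36 kΩ.
V_out = 39.8 × 33.36 / (330 + 33.36) = 39.8 × 33.36/363.4 = 3.65 V.

V_out ≈ 3.65 V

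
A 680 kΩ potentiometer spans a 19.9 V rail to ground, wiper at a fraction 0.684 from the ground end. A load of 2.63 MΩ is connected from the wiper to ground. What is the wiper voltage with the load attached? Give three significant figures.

The wiper splits the pot into (1−α)R = 214.9 kΩ above and αR = 465.1 kΩ below.
Lower section ‖ load = 395.2 kΩ.
V_wiper = 19.9 × 395.2/(214.9 + 395.2) = 12.9 V.

V ≈ 12.9 V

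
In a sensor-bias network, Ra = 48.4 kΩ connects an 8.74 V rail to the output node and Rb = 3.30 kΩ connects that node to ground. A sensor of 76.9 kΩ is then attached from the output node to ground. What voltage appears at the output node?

The load sits in parallel with Rb: Rb‖R_L = (3.30 × 76.9) / (3.30 + 76.9) = 3.164 kΩ.
V_out = 8.74 × 3.164 / (48.4 + 3.164) = 8.74 × 3.164/51.56 = 0.536 V.

V_out ≈ 0.536 V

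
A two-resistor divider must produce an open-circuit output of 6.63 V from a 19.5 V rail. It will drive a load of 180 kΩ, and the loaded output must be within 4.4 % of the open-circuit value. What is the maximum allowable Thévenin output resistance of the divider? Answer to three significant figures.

Loading drop = R_th/(R_th + R_L) ≤ 0.0440, so R_th ≤ R_L · ε/(1−ε) = 180 kΩ × 0.0440/0.9560 = 8.28 kΩ.

R_th ≤ 8.28 kΩ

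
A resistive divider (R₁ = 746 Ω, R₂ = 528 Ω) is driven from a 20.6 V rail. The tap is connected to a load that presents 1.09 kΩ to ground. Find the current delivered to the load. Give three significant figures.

I_L ≈ 6.10 mA

R₂‖R_L = 355.7 Ω; V_out = 20.6 × 355.7/1102 = 6.651 V.
I_L = V_out / R_L = 6.651 / 1.09 kΩ = 6.10 mA.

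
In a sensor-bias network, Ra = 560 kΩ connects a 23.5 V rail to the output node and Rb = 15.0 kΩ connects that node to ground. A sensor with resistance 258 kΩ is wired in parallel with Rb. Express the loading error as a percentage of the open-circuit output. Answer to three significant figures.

5.36 %

The divider's output (Thévenin) resistance is Ra‖Rb = 14.61 kΩ.
Fractional drop under load = R_th/(R_th + R_L) = 14.61 / (14.61 + 258) = 0.05359.
So the output falls by 5.36 %.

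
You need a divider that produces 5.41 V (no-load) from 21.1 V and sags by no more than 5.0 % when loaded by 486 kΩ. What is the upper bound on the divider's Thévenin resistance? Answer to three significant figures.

Loading drop = R_th/(R_th + R_L) ≤ 0.0500, so R_th ≤ R_L · ε/(1−ε) = 486 kΩ × 0.0500/0.9500 = 25.6 kΩ.
(Any R1, R2 with R2/(R1+R2) = 0.256 and R1‖R2 ≤ 25.6 kΩ will meet the spec.)

R_th ≤ 25.6 kΩ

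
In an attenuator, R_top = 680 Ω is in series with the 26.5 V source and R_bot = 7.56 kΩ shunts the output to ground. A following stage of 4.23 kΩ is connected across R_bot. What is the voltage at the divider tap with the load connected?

V_out ≈ 21.2 V

The load sits in parallel with R_bot: R_bot‖R_L = (7560 × 4230) / (7560 + 4230) = 2712 Ω.
V_out = 26.5 × 2712 / (680 + 2712) = 26.5 × 2712/3392 = 21.2 V.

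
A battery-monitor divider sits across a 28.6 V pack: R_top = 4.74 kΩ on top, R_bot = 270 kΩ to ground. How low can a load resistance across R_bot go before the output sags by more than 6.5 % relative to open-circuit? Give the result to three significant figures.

R_L(min) ≈ 67.0 kΩ

Output resistance R_th = R_top‖R_bot = (4.74 × 270)/274.7 = 4.658 kΩ.
The fractional drop is R_th/(R_th + R_L); requiring this ≤ 0.0650 gives R_L ≥ R_th(1/0.0650 − 1) = 4.658 × 14.38 = 67.0 kΩ.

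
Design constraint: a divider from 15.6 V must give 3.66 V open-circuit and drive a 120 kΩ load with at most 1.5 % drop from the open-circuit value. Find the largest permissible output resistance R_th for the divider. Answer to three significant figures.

Loading drop = R_th/(R_th + R_L) ≤ 0.0150, so R_th ≤ R_L · ε/(1−ε) = 120 kΩ × 0.0150/0.9850 = 1.83 kΩ.

R_th ≤ 1.83 kΩ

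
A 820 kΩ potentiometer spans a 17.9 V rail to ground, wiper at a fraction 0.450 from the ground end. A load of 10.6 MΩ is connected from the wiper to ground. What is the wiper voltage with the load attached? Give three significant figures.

The wiper splits the pot into (1−α)R = 451.0 kΩ above and αR = 369.0 kΩ below.
Lower section ‖ load = 356.6 kΩ.
V_wiper = 17.9 × 356.6/(451.0 + 356.6) = 7.90 V.

V ≈ 7.90 V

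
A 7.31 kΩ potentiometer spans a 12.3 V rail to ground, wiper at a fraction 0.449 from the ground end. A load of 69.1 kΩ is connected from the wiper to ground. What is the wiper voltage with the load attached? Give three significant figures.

The wiper splits the pot into (1−α)R = 4.028 kΩ above and αR = 3.282 kΩ below.
Lower section ‖ load = 3.133 kΩ.
V_wiper = 12.3 × 3.133/(4.028 + 3.133) = 5.38 V.

V ≈ 5.38 V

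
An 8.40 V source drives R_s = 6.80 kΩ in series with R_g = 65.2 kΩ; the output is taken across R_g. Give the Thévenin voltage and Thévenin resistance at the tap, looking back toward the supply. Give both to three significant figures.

V_th = 7.61 V, R_th = 6.16 kΩ

V_th is the open-circuit tap voltage: 8.40 × 65.2/(6.80 + 65.2) = 7.61 V.
With the supply zeroed, R_s and R_g appear in parallel from the tap: R_th = R_s‖R_g = (6.80 × 65.2)/72.00 = 6.16 kΩ.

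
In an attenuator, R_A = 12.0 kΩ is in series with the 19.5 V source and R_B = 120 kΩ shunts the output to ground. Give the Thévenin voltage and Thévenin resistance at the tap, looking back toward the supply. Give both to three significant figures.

V_th = 17.7 V, R_th = 10.9 kΩ

V_th is the open-circuit tap voltage: 19.5 × 120/(12.0 + 120) = 17.7 V.
With the supply zeroed, R_A and R_B appear in parallel from the tap: R_th = R_A‖R_B = (12.0 × 120)/132.0 = 10.9 kΩ.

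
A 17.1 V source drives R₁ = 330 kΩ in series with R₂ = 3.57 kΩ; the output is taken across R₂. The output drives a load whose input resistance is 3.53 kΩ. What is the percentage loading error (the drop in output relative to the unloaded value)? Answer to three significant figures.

50.0 %

The divider's output (Thévenin) resistance is R₁‖R₂ = 3.532 kΩ.
Fractional drop under load = R_th/(R_th + R_L) = 3.532 / (3.532 + 3.53) = 0.5001.
So the output falls by 50.0 %.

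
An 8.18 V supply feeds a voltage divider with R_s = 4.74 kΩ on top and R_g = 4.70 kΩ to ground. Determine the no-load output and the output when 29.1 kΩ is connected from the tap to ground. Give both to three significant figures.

Open-circuit: V = 8.18 × 4.70/(4.74 + 4.70) = 4.07 V.
With the load, R_g becomes R_g‖R_L = 4.046 kΩ, so V = 8.18 × 4.046/8.786 = 3.77 V.

Unloaded: 4.07 V; loaded: 3.77 V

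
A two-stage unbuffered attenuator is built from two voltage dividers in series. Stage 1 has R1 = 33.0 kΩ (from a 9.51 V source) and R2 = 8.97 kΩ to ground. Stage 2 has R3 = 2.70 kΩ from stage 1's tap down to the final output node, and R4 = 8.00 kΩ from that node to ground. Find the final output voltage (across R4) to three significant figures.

Stage 2 presents R3+R4 = 10.70 kΩ as a load on stage 1's tap.
Stage 1's lower leg becomes R2‖(R3+R4) = 4.879 kΩ, so V_mid = 9.51 × 4.879/37.88 = 1.225 V.
Stage 2 is itself unloaded: V_out = V_mid × R4/(R3+R4) = 1.225 × 8.00/10.70 = 0.916 V.

V_out ≈ 0.916 V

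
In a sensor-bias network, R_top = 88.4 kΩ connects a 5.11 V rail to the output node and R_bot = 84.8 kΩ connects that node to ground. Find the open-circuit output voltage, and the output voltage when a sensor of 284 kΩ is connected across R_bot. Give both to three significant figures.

Open-circuit: V = 5.11 × 84.8/(88.4 + 84.8) = 2.50 V.
With the load, R_bot becomes R_bot‖R_L = 65.30 kΩ, so V = 5.11 × 65.30/153.7 = 2.17 V.

Unloaded: 2.50 V; loaded: 2.17 V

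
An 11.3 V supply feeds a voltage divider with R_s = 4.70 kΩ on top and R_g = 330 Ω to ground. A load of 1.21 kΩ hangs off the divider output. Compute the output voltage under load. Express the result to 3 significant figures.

V_out ≈ 0.591 V

The load sits in parallel with R_g: R_g‖R_L = (330 × 1210) / (330 + 1210) = 259.3 Ω.
V_out = 11.3 × 259.3 / (4700 + 259.3) = 11.3 × 259.3/4959 = 0.591 V.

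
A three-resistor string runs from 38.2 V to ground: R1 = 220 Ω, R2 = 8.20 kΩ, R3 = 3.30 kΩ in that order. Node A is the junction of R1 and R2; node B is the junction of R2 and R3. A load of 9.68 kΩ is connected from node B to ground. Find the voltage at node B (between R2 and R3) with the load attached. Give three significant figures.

V ≈ 8.64 V

At node B, R3 is in parallel with the load: R3‖R_L = 2461 Ω.
Below node A the resistance is R2 + (R3‖R_L) = 10660 Ω, so V_A = 38.2 × 10660/10880 = 37.43 V.
Then V_B = V_A × (R3‖R_L)/(R2 + R3‖R_L) = 37.43 × 2461/10660 = 8.64 V.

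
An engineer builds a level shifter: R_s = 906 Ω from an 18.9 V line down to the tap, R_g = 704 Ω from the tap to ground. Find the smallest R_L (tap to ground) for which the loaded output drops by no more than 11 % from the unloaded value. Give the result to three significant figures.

R_L(min) ≈ 3.21 kΩ

Output resistance R_th = R_s‖R_g = (906 × 704)/1610 = 396.2 Ω.
The fractional drop is R_th/(R_th + R_L); requiring this ≤ 0.110 gives R_L ≥ R_th(1/0.110 − 1) = 396.2 × 8.091 = 3.21 kΩ.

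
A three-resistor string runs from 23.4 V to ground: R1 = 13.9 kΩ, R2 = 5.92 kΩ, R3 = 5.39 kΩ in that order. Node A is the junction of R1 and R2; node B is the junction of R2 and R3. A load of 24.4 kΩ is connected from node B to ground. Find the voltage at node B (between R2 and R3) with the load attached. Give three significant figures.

V ≈ 4.26 V

At node B, R3 is in parallel with the load: R3‖R_L = 4.415 kΩ.
Below node A the resistance is R2 + (R3‖R_L) = 10.33 kΩ, so V_A = 23.4 × 10.33/24.23 = 9.979 V.
Then V_B = V_A × (R3‖R_L)/(R2 + R3‖R_L) = 9.979 × 4.415/10.33 = 4.26 V.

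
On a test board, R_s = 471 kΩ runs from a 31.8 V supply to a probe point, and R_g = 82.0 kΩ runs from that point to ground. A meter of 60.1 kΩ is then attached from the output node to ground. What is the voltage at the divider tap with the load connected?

V_out ≈ 2.18 V

The load sits in parallel with R_g: R_g‖R_L = (82.0 × 60.1) / (82.0 + 60.1) = 34.68 kΩ.
V_out = 31.8 × 34.68 / (471 + 34.68) = 31.8 × 34.68/505.7 = 2.18 V.
(Unloaded it would have been 4.72 V.)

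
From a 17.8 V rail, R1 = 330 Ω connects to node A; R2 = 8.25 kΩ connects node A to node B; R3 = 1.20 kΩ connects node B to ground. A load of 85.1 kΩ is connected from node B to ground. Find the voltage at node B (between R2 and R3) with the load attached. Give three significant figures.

At node B, R3 is in parallel with the load: R3‖R_L = 1183 Ω.
Below node A the resistance is R2 + (R3‖R_L) = 9433 Ω, so V_A = 17.8 × 9433/9763 = 17.20 V.
Then V_B = V_A × (R3‖R_L)/(R2 + R3‖R_L) = 17.20 × 1183/9433 = 2.16 V.

V ≈ 2.16 V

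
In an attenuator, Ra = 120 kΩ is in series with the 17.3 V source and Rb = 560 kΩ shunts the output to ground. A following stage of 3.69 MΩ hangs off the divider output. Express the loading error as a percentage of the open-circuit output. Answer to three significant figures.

The divider's output (Thévenin) resistance is Ra‖Rb = 98.82 kΩ.
Fractional drop under load = R_th/(R_th + R_L) = 98.82 / (98.82 + 3690) = 0.02608.
So the output falls by 2.61 %.

2.61 %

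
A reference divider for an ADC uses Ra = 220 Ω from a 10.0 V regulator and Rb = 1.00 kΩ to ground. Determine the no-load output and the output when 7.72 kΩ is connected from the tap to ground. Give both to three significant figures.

Unloaded: 8.20 V; loaded: 8.01 V

Open-circuit: V = 10.0 × 1000/(220 + 1000) = 8.20 V.
With the load, Rb becomes Rb‖R_L = 885.3 Ω, so V = 10.0 × 885.3/1105 = 8.01 V.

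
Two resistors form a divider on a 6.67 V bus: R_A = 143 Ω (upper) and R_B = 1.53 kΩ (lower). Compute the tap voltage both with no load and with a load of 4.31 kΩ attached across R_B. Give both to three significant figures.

Unloaded: 6.10 V; loaded: 5.92 V

Open-circuit: V = 6.67 × 1530/(143 + 1530) = 6.10 V.
With the load, R_B becomes R_B‖R_L = 1129 Ω, so V = 6.67 × 1129/1272 = 5.92 V.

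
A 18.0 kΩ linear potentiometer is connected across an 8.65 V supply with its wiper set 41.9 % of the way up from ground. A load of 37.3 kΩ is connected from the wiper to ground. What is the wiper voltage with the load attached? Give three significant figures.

The wiper splits the pot into (1−α)R = 10.46 kΩ above and αR = 7.542 kΩ below.
Lower section ‖ load = 6.274 kΩ.
V_wiper = 8.65 × 6.274/(10.46 + 6.274) = 3.24 V.

V ≈ 3.24 V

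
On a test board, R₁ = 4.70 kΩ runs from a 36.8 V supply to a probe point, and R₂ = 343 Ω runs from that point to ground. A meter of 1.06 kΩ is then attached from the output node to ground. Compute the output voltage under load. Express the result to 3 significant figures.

V_out ≈ 1.92 V

The load sits in parallel with R₂: R₂‖R_L = (343 × 1060) / (343 + 1060) = 259.1 Ω.
V_out = 36.8 × 259.1 / (4700 + 259.1) = 36.8 × 259.1/4959 = 1.92 V.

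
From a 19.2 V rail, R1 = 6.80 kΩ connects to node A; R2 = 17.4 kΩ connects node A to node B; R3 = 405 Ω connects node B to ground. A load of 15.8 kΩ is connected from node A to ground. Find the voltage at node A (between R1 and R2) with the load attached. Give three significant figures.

V ≈ 10.6 V

Below node A the series string R2+R3 = 17800 Ω sits in parallel with the 15800 Ω load: 8371 Ω.
V_A = 19.2 × 8371/(6800 + 8371) = 10.6 V.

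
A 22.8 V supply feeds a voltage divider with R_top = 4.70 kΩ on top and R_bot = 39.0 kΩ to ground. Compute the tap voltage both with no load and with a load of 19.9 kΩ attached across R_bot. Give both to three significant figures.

Unloaded: 20.3 V; loaded: 16.8 V

Open-circuit: V = 22.8 × 39.0/(4.70 + 39.0) = 20.3 V.
With the load, R_bot becomes R_bot‖R_L = 13.18 kΩ, so V = 22.8 × 13.18/17.88 = 16.8 V.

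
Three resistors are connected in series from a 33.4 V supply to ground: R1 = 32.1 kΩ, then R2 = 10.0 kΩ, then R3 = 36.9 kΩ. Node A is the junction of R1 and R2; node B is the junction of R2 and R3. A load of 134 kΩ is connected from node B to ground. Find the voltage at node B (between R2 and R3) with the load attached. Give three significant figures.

At node B, R3 is in parallel with the load: R3‖R_L = 28.93 kΩ.
Below node A the resistance is R2 + (R3‖R_L) = 38.93 kΩ, so V_A = 33.4 × 38.93/71.03 = 18.31 V.
Then V_B = V_A × (R3‖R_L)/(R2 + R3‖R_L) = 18.31 × 28.93/38.93 = 13.6 V.

V ≈ 13.6 V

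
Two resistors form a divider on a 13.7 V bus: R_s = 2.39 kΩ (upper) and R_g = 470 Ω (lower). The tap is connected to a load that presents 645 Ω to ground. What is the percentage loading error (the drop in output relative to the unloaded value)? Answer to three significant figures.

37.8 %

The divider's output (Thévenin) resistance is R_s‖R_g = 392.8 Ω.
Fractional drop under load = R_th/(R_th + R_L) = 392.8 / (392.8 + 645) = 0.3785.
So the output falls by 37.8 %.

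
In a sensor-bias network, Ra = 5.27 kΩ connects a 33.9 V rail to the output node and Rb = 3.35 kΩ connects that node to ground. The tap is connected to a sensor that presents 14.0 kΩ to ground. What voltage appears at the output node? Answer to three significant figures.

V_out ≈ 11.5 V

The load sits in parallel with Rb: Rb‖R_L = (3.35 × 14.0) / (3.35 + 14.0) = 2.703 kΩ.
V_out = 33.9 × 2.703 / (5.27 + 2.703) = 33.9 × 2.703/7.973 = 11.5 V.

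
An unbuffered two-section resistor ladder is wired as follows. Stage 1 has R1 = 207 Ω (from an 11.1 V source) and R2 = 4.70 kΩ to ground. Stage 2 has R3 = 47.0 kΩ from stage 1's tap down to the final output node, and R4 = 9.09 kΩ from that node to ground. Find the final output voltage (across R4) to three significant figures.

V_out ≈ 1.72 V

Stage 2 presents R3+R4 = 56090 Ω as a load on stage 1's tap.
Stage 1's lower leg becomes R2‖(R3+R4) = 4337 Ω, so V_mid = 11.1 × 4337/4544 = 10.59 V.
Stage 2 is itself unloaded: V_out = V_mid × R4/(R3+R4) = 10.59 × 9090/56090 = 1.72 V.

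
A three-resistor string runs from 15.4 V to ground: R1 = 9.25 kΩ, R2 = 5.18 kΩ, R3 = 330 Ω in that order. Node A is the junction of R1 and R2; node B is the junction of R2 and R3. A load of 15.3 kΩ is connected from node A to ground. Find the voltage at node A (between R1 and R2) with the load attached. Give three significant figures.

V ≈ 4.69 V

Below node A the series string R2+R3 = 5510 Ω sits in parallel with the 15300 Ω load: 4051 Ω.
V_A = 15.4 × 4051/(9250 + 4051) = 4.69 V.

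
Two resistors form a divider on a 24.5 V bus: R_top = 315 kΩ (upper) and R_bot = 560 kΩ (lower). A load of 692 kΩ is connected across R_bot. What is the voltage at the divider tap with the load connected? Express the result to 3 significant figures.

The load sits in parallel with R_bot: R_bot‖R_L = (560 × 692) / (560 + 692) = 309.5 kΩ.
V_out = 24.5 × 309.5 / (315 + 309.5) = 24.5 × 309.5/624.5 = 12.1 V.

V_out ≈ 12.1 V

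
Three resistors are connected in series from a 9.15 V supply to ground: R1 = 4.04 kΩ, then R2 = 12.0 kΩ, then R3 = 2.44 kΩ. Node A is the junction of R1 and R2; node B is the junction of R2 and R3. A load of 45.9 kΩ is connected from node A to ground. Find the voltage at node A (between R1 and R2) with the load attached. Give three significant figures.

V ≈ 6.69 V

Below node A the series string R2+R3 = 14.44 kΩ sits in parallel with the 45.9 kΩ load: 10.98 kΩ.
V_A = 9.15 × 10.98/(4.04 + 10.98) = 6.69 V.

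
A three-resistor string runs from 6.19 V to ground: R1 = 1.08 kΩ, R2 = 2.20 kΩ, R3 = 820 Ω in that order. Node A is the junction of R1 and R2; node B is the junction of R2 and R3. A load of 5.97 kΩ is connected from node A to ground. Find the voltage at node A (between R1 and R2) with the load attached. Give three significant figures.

V ≈ 4.02 V

Below node A the series string R2+R3 = 3020 Ω sits in parallel with the 5970 Ω load: 2005 Ω.
V_A = 6.19 × 2005/(1080 + 2005) = 4.02 V.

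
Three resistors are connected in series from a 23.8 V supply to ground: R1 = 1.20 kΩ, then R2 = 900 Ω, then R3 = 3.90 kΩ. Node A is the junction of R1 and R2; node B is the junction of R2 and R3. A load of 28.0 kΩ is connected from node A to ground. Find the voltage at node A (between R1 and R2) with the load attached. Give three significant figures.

V ≈ 18.4 V

Below node A the series string R2+R3 = 4800 Ω sits in parallel with the 28000 Ω load: 4098 Ω.
V_A = 23.8 × 4098/(1200 + 4098) = 18.4 V.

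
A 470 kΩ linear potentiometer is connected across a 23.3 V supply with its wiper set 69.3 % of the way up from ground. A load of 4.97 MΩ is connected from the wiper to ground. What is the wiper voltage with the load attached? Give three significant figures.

The wiper splits the pot into (1−α)R = 144.3 kΩ above and αR = 325.7 kΩ below.
Lower section ‖ load = 305.7 kΩ.
V_wiper = 23.3 × 305.7/(144.3 + 305.7) = 15.8 V.

V ≈ 15.8 V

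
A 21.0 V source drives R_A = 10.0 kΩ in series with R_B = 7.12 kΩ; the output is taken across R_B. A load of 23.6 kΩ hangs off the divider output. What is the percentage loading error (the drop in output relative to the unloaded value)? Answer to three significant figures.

The divider's output (Thévenin) resistance is R_A‖R_B = 4.159 kΩ.
Fractional drop under load = R_th/(R_th + R_L) = 4.159 / (4.159 + 23.6) = 0.1498.
So the output falls by 15.0 %.

15.0 %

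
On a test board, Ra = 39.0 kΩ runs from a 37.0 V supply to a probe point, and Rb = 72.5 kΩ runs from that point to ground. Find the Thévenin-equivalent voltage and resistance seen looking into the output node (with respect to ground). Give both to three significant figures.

V_th is the open-circuit tap voltage: 37.0 × 72.5/(39.0 + 72.5) = 24.1 V.
With the supply zeroed, Ra and Rb appear in parallel from the tap: R_th = Ra‖Rb = (39.0 × 72.5)/111.5 = 25.4 kΩ.

V_th = 24.1 V, R_th = 25.4 kΩ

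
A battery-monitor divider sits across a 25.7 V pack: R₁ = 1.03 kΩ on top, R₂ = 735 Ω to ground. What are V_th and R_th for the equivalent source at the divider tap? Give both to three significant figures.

V_th = 10.7 V, R_th = 429 Ω

V_th is the open-circuit tap voltage: 25.7 × 735/(1030 + 735) = 10.7 V.
With the supply zeroed, R₁ and R₂ appear in parallel from the tap: R_th = R₁‖R₂ = (1030 × 735)/1765 = 429 Ω.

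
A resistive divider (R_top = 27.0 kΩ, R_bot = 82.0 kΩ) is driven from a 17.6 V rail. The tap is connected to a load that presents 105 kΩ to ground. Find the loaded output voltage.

V_out ≈ 11.1 V

The load sits in parallel with R_bot: R_bot‖R_L = (82.0 × 105) / (82.0 + 105) = 46.04 kΩ.
V_out = 17.6 × 46.04 / (27.0 + 46.04) = 17.6 × 46.04/73.04 = 11.1 V.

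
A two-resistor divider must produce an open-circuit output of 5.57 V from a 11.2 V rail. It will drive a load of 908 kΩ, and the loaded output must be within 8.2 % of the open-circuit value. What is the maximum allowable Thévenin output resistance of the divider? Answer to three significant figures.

Loading drop = R_th/(R_th + R_L) ≤ 0.0820, so R_th ≤ R_L · ε/(1−ε) = 908 kΩ × 0.0820/0.9180 = 81.1 kΩ.

R_th ≤ 81.1 kΩ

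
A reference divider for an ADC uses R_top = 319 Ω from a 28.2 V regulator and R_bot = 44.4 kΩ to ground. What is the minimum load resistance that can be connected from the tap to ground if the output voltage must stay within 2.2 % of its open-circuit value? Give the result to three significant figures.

R_L(min) ≈ 14.1 kΩ

Output resistance R_th = R_top‖R_bot = (319 × 44400)/44720 = 316.7 Ω.
The fractional drop is R_th/(R_th + R_L); requiring this ≤ 0.0220 gives R_L ≥ R_th(1/0.0220 − 1) = 316.7 × 44.45 = 14.1 kΩ.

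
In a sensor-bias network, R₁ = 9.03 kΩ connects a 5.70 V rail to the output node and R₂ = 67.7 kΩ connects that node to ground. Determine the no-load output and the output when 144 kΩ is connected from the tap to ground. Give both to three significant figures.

Unloaded: 5.03 V; loaded: 4.77 V

Open-circuit: V = 5.70 × 67.7/(9.03 + 67.7) = 5.03 V.
With the load, R₂ becomes R₂‖R_L = 46.05 kΩ, so V = 5.70 × 46.05/55.08 = 4.77 V.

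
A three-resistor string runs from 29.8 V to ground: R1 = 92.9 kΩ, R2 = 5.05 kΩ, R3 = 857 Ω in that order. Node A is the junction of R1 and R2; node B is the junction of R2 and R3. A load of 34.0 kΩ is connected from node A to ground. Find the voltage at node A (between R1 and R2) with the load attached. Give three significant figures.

Below node A the series string R2+R3 = 5907 Ω sits in parallel with the 34000 Ω load: 5033 Ω.
V_A = 29.8 × 5033/(92900 + 5033) = 1.53 V.

V ≈ 1.53 V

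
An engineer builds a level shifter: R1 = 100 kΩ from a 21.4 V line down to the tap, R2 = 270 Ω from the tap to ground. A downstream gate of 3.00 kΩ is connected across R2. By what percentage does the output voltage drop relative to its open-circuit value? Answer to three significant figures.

The divider's output (Thévenin) resistance is R1‖R2 = 269.3 Ω.
Fractional drop under load = R_th/(R_th + R_L) = 269.3 / (269.3 + 3000) = 0.08236.
So the output falls by 8.24 %.

8.24 %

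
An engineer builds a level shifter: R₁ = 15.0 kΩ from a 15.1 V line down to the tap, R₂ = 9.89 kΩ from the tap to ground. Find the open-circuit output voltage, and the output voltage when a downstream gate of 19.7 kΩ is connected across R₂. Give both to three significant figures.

Open-circuit: V = 15.1 × 9.89/(15.0 + 9.89) = 6.00 V.
With the load, R₂ becomes R₂‖R_L = 6.584 kΩ, so V = 15.1 × 6.584/21.58 = 4.61 V.

Unloaded: 6.00 V; loaded: 4.61 V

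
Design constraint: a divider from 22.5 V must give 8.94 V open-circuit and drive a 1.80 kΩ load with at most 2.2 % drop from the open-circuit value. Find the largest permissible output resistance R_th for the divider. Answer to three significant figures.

R_th ≤ 40.5 Ω

Loading drop = R_th/(R_th + R_L) ≤ 0.0220, so R_th ≤ R_L · ε/(1−ε) = 1.80 kΩ × 0.0220/0.9780 = 40.5 Ω.
(Any R1, R2 with R2/(R1+R2) = 0.397 and R1‖R2 ≤ 40.5 Ω will meet the spec.)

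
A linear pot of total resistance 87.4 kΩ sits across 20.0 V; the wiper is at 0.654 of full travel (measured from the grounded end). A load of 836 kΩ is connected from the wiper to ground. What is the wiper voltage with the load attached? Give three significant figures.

The wiper splits the pot into (1−α)R = 30.24 kΩ above and αR = 57.16 kΩ below.
Lower section ‖ load = 53.50 kΩ.
V_wiper = 20.0 × 53.50/(30.24 + 53.50) = 12.8 V.

V ≈ 12.8 V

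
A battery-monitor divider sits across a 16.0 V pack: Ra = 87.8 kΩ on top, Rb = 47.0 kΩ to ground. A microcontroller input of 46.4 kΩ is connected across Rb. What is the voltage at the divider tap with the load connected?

V_out ≈ 3.36 V

The load sits in parallel with Rb: Rb‖R_L = (47.0 × 46.4) / (47.0 + 46.4) = 23.35 kΩ.
V_out = 16.0 × 23.35 / (87.8 + 23.35) = 16.0 × 23.35/111.1 = 3.36 V.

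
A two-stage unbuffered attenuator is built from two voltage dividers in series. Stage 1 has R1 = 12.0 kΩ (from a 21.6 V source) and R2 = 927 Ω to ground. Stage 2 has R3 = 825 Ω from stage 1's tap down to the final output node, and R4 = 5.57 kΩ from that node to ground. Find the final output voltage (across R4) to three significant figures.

V_out ≈ 1.19 V

Stage 2 presents R3+R4 = 6395 Ω as a load on stage 1's tap.
Stage 1's lower leg becomes R2‖(R3+R4) = 809.6 Ω, so V_mid = 21.6 × 809.6/12810 = 1.365 V.
Stage 2 is itself unloaded: V_out = V_mid × R4/(R3+R4) = 1.365 × 5570/6395 = 1.19 V.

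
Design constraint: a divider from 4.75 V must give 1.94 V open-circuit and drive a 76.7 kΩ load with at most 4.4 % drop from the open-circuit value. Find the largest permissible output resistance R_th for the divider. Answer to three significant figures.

R_th ≤ 3.53 kΩ

Loading drop = R_th/(R_th + R_L) ≤ 0.0440, so R_th ≤ R_L · ε/(1−ε) = 76.7 kΩ × 0.0440/0.9560 = 3.53 kΩ.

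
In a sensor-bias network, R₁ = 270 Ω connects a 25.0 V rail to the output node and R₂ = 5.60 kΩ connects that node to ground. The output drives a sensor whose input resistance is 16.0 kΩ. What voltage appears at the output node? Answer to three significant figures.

V_out ≈ 23.5 V

The load sits in parallel with R₂: R₂‖R_L = (5600 × 16000) / (5600 + 16000) = 4148 Ω.
V_out = 25.0 × 4148 / (270 + 4148) = 25.0 × 4148/4418 = 23.5 V.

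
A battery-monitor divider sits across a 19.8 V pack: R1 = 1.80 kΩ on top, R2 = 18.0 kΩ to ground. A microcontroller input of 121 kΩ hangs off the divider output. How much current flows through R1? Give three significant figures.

R2‖R_L = 15.67 kΩ, so the source sees R1 + R2‖R_L = 17.47 kΩ.
I = 19.8 V / 17.47 kΩ = 1.13 mA.

I ≈ 1.13 mA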